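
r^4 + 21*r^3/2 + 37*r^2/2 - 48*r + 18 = (r - 1)*(r - 1/2)*(r + 6)^2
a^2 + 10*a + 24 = (a + 4)*(a + 6)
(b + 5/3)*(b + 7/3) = b^2 + 4*b + 35/9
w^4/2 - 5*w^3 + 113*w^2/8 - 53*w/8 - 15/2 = (w/2 + 1/4)*(w - 5)*(w - 4)*(w - 3/2)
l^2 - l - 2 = (l - 2)*(l + 1)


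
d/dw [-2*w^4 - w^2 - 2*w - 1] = -8*w^3 - 2*w - 2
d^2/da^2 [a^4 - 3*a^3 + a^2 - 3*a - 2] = 12*a^2 - 18*a + 2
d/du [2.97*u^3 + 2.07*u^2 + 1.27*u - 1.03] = 8.91*u^2 + 4.14*u + 1.27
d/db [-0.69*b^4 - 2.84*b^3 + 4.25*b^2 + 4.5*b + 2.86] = -2.76*b^3 - 8.52*b^2 + 8.5*b + 4.5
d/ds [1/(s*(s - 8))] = 2*(4 - s)/(s^2*(s^2 - 16*s + 64))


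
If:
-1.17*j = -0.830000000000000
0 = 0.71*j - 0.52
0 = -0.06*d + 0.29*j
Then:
No Solution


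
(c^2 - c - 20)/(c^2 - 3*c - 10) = (c + 4)/(c + 2)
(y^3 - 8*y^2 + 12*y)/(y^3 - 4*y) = (y - 6)/(y + 2)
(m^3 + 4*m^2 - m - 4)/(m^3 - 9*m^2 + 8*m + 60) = (m^3 + 4*m^2 - m - 4)/(m^3 - 9*m^2 + 8*m + 60)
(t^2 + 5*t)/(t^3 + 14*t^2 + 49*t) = (t + 5)/(t^2 + 14*t + 49)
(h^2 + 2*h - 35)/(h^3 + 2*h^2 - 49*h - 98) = (h - 5)/(h^2 - 5*h - 14)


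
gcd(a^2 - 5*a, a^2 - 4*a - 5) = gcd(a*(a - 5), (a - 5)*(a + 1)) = a - 5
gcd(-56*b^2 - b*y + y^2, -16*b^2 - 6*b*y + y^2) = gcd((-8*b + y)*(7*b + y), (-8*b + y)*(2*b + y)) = -8*b + y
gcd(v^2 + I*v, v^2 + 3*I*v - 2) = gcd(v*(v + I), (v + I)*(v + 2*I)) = v + I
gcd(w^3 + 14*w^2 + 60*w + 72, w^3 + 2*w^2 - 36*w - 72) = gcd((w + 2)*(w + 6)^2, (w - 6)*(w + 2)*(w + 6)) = w^2 + 8*w + 12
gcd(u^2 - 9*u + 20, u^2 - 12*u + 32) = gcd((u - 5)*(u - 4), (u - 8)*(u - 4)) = u - 4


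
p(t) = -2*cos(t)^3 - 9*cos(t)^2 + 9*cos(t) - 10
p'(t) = 6*sin(t)*cos(t)^2 + 18*sin(t)*cos(t) - 9*sin(t) = 3*(6*cos(t) + cos(2*t) - 2)*sin(t)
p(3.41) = -25.25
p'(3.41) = 5.51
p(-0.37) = -11.05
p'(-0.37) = -4.70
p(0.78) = -8.87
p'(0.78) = 4.80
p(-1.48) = -9.26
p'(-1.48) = 7.29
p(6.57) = -11.41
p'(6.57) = 3.90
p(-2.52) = -22.19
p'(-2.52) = 11.45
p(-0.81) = -8.73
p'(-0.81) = -4.54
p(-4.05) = -18.47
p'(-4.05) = -14.04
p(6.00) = -11.43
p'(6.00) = -3.86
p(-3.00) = -25.79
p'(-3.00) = 2.95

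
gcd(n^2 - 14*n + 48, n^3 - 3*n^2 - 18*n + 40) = 1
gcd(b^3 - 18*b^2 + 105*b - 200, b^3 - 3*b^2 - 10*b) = b - 5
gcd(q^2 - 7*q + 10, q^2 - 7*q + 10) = q^2 - 7*q + 10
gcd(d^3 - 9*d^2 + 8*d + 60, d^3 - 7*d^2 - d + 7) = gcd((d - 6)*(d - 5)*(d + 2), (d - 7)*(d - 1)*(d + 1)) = 1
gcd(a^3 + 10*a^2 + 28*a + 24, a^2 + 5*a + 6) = a + 2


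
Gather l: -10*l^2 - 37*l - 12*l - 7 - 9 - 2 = -10*l^2 - 49*l - 18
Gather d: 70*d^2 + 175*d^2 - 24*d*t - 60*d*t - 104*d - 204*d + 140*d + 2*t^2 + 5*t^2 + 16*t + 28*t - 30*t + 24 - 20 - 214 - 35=245*d^2 + d*(-84*t - 168) + 7*t^2 + 14*t - 245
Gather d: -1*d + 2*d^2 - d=2*d^2 - 2*d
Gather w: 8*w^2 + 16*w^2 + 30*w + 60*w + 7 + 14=24*w^2 + 90*w + 21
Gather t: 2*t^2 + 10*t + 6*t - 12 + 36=2*t^2 + 16*t + 24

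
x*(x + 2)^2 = x^3 + 4*x^2 + 4*x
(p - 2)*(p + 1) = p^2 - p - 2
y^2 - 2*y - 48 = (y - 8)*(y + 6)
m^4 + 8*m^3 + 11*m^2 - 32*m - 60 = (m - 2)*(m + 2)*(m + 3)*(m + 5)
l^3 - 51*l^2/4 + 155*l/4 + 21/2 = (l - 7)*(l - 6)*(l + 1/4)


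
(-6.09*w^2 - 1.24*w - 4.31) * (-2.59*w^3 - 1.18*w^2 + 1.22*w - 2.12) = 15.7731*w^5 + 10.3978*w^4 + 5.1963*w^3 + 16.4838*w^2 - 2.6294*w + 9.1372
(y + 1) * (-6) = -6*y - 6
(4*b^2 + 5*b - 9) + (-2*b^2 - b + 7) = 2*b^2 + 4*b - 2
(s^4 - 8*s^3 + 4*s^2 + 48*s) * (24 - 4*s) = -4*s^5 + 56*s^4 - 208*s^3 - 96*s^2 + 1152*s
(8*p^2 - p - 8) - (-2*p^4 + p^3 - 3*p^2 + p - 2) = 2*p^4 - p^3 + 11*p^2 - 2*p - 6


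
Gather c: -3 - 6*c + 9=6 - 6*c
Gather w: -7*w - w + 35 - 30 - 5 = -8*w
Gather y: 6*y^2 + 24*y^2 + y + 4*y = 30*y^2 + 5*y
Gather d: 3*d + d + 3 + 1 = 4*d + 4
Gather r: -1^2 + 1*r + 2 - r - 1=0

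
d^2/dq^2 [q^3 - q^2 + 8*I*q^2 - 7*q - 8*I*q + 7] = 6*q - 2 + 16*I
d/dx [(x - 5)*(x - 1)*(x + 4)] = 3*x^2 - 4*x - 19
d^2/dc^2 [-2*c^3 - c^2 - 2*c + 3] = -12*c - 2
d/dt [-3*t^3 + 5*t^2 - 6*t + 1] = -9*t^2 + 10*t - 6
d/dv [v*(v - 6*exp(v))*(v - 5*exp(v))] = -11*v^2*exp(v) + 3*v^2 + 60*v*exp(2*v) - 22*v*exp(v) + 30*exp(2*v)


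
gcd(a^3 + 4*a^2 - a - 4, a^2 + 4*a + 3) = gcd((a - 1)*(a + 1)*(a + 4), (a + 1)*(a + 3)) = a + 1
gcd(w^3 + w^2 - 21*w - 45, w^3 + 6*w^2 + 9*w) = w^2 + 6*w + 9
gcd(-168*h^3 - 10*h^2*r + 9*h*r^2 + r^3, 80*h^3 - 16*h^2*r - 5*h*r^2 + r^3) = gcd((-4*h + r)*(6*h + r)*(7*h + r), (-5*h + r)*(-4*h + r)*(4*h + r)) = -4*h + r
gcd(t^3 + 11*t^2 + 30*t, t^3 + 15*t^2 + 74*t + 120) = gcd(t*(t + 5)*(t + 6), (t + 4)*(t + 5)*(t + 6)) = t^2 + 11*t + 30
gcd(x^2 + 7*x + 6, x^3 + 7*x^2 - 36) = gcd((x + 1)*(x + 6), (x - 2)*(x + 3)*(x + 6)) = x + 6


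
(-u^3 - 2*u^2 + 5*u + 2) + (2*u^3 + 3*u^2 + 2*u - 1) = u^3 + u^2 + 7*u + 1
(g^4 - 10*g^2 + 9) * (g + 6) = g^5 + 6*g^4 - 10*g^3 - 60*g^2 + 9*g + 54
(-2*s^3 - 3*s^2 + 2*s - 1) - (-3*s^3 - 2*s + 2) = s^3 - 3*s^2 + 4*s - 3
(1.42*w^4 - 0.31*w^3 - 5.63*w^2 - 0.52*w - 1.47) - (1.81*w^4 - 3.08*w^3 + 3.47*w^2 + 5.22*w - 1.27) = -0.39*w^4 + 2.77*w^3 - 9.1*w^2 - 5.74*w - 0.2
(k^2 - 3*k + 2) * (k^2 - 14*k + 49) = k^4 - 17*k^3 + 93*k^2 - 175*k + 98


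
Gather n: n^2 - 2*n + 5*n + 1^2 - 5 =n^2 + 3*n - 4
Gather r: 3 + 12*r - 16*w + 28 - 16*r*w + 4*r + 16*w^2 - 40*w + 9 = r*(16 - 16*w) + 16*w^2 - 56*w + 40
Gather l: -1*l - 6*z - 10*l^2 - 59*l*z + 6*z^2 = -10*l^2 + l*(-59*z - 1) + 6*z^2 - 6*z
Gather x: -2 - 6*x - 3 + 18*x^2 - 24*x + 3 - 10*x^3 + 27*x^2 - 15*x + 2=-10*x^3 + 45*x^2 - 45*x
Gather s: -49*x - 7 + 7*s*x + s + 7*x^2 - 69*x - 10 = s*(7*x + 1) + 7*x^2 - 118*x - 17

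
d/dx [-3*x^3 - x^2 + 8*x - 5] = -9*x^2 - 2*x + 8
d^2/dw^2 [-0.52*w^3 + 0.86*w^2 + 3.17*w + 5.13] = 1.72 - 3.12*w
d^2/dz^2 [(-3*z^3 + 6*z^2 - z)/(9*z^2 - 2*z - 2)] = 2*(-39*z^3 + 288*z^2 - 90*z + 28)/(729*z^6 - 486*z^5 - 378*z^4 + 208*z^3 + 84*z^2 - 24*z - 8)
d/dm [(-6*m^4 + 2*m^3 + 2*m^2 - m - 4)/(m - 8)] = 2*(-9*m^4 + 98*m^3 - 23*m^2 - 16*m + 6)/(m^2 - 16*m + 64)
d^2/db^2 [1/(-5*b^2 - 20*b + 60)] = 2*(b^2 + 4*b - 4*(b + 2)^2 - 12)/(5*(b^2 + 4*b - 12)^3)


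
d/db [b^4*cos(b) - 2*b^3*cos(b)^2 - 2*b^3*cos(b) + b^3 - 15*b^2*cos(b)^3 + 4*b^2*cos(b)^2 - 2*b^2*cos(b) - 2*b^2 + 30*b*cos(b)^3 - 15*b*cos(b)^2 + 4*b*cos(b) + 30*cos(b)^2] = -b^4*sin(b) + 2*b^3*sin(b) + 2*b^3*sin(2*b) + 4*b^3*cos(b) + 53*b^2*sin(b)/4 - 4*b^2*sin(2*b) + 45*b^2*sin(3*b)/4 - 6*b^2*cos(b) - 3*b^2*cos(2*b) - 53*b*sin(b)/2 + 15*b*sin(2*b) - 45*b*sin(3*b)/2 - 53*b*cos(b)/2 + 4*b*cos(2*b) - 15*b*cos(3*b)/2 - 30*sin(2*b) + 53*cos(b)/2 - 15*cos(2*b)/2 + 15*cos(3*b)/2 - 15/2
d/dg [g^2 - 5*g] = 2*g - 5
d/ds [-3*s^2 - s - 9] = -6*s - 1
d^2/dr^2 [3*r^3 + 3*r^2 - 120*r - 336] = 18*r + 6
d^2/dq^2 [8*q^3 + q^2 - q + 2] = 48*q + 2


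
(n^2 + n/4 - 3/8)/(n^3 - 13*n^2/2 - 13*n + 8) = (n + 3/4)/(n^2 - 6*n - 16)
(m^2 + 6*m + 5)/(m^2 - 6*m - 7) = (m + 5)/(m - 7)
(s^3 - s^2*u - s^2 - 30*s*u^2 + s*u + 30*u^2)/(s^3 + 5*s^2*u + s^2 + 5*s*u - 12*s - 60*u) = (s^2 - 6*s*u - s + 6*u)/(s^2 + s - 12)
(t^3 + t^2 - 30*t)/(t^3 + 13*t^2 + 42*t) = (t - 5)/(t + 7)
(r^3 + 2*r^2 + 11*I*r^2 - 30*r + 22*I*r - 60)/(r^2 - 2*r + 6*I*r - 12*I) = (r^2 + r*(2 + 5*I) + 10*I)/(r - 2)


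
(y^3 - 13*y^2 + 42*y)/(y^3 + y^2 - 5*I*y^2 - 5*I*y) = (y^2 - 13*y + 42)/(y^2 + y - 5*I*y - 5*I)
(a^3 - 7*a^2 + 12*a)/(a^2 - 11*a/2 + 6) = 2*a*(a - 3)/(2*a - 3)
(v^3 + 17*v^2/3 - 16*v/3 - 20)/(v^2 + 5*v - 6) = (3*v^2 - v - 10)/(3*(v - 1))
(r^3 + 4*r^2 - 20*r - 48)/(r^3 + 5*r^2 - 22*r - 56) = (r + 6)/(r + 7)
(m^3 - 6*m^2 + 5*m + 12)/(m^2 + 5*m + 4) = (m^2 - 7*m + 12)/(m + 4)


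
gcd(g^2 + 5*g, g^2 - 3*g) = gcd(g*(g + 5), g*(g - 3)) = g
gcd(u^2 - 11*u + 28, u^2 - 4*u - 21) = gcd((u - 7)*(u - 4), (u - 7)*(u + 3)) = u - 7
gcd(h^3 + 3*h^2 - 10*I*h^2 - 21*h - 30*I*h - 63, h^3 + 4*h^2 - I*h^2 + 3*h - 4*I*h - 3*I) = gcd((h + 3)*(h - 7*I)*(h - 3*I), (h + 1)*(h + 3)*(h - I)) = h + 3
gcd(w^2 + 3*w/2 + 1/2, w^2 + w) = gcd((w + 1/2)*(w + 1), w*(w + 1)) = w + 1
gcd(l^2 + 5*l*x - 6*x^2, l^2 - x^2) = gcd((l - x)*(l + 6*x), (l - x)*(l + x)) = -l + x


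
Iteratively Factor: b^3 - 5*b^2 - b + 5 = (b - 5)*(b^2 - 1) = (b - 5)*(b + 1)*(b - 1)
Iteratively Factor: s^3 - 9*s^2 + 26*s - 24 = (s - 3)*(s^2 - 6*s + 8) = (s - 3)*(s - 2)*(s - 4)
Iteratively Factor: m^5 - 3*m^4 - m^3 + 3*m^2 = (m - 3)*(m^4 - m^2) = m*(m - 3)*(m^3 - m) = m*(m - 3)*(m - 1)*(m^2 + m) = m^2*(m - 3)*(m - 1)*(m + 1)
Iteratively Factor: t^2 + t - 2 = (t - 1)*(t + 2)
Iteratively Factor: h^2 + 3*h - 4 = (h - 1)*(h + 4)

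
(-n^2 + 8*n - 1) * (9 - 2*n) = 2*n^3 - 25*n^2 + 74*n - 9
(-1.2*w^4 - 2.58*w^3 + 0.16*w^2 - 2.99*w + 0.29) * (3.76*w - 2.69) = -4.512*w^5 - 6.4728*w^4 + 7.5418*w^3 - 11.6728*w^2 + 9.1335*w - 0.7801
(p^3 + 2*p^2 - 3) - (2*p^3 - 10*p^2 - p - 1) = -p^3 + 12*p^2 + p - 2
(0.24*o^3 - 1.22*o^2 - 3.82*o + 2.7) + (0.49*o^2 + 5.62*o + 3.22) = 0.24*o^3 - 0.73*o^2 + 1.8*o + 5.92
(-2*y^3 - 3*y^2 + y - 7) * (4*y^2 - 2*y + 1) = -8*y^5 - 8*y^4 + 8*y^3 - 33*y^2 + 15*y - 7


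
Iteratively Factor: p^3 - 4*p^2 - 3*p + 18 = (p - 3)*(p^2 - p - 6) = (p - 3)*(p + 2)*(p - 3)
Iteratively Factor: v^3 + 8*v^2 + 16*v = (v + 4)*(v^2 + 4*v) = v*(v + 4)*(v + 4)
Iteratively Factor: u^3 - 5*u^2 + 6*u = (u)*(u^2 - 5*u + 6) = u*(u - 2)*(u - 3)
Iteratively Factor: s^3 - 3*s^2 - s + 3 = (s - 1)*(s^2 - 2*s - 3) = (s - 1)*(s + 1)*(s - 3)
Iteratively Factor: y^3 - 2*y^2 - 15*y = (y - 5)*(y^2 + 3*y) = y*(y - 5)*(y + 3)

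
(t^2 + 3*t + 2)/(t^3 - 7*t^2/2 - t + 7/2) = 2*(t + 2)/(2*t^2 - 9*t + 7)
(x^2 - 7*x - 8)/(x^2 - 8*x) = (x + 1)/x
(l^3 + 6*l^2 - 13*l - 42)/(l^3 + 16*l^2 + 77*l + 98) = (l - 3)/(l + 7)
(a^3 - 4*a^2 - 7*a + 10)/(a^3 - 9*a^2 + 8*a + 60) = (a - 1)/(a - 6)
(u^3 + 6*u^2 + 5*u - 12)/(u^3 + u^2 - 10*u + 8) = (u + 3)/(u - 2)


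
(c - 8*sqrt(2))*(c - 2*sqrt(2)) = c^2 - 10*sqrt(2)*c + 32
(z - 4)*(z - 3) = z^2 - 7*z + 12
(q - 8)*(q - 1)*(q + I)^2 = q^4 - 9*q^3 + 2*I*q^3 + 7*q^2 - 18*I*q^2 + 9*q + 16*I*q - 8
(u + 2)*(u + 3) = u^2 + 5*u + 6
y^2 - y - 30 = (y - 6)*(y + 5)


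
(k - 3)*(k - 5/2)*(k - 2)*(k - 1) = k^4 - 17*k^3/2 + 26*k^2 - 67*k/2 + 15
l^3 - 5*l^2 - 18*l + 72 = (l - 6)*(l - 3)*(l + 4)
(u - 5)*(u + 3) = u^2 - 2*u - 15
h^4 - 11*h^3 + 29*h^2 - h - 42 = (h - 7)*(h - 3)*(h - 2)*(h + 1)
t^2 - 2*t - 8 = (t - 4)*(t + 2)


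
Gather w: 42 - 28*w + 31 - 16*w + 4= 77 - 44*w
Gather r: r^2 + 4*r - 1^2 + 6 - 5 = r^2 + 4*r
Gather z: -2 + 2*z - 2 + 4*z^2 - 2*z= 4*z^2 - 4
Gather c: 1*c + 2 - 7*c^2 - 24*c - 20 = -7*c^2 - 23*c - 18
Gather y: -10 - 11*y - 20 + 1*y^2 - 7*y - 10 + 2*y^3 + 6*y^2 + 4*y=2*y^3 + 7*y^2 - 14*y - 40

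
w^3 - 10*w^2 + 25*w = w*(w - 5)^2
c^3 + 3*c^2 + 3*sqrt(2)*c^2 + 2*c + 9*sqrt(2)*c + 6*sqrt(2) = (c + 1)*(c + 2)*(c + 3*sqrt(2))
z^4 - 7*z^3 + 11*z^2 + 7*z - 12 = (z - 4)*(z - 3)*(z - 1)*(z + 1)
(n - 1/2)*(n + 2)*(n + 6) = n^3 + 15*n^2/2 + 8*n - 6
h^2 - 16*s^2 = (h - 4*s)*(h + 4*s)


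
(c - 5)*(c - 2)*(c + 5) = c^3 - 2*c^2 - 25*c + 50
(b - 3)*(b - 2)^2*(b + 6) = b^4 - b^3 - 26*b^2 + 84*b - 72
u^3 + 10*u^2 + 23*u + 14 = (u + 1)*(u + 2)*(u + 7)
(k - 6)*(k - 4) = k^2 - 10*k + 24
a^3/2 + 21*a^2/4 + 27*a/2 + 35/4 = (a/2 + 1/2)*(a + 5/2)*(a + 7)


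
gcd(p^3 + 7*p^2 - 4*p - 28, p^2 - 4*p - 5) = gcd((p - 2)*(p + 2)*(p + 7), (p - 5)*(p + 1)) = 1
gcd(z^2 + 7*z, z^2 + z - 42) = z + 7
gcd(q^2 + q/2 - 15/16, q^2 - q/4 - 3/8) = q - 3/4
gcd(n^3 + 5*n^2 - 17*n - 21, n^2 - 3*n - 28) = 1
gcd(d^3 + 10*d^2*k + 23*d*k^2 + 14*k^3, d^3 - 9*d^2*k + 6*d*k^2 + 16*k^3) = d + k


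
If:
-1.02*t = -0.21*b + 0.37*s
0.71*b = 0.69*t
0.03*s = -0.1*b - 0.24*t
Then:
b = 0.00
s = 0.00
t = 0.00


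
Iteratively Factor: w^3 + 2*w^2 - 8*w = (w + 4)*(w^2 - 2*w) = w*(w + 4)*(w - 2)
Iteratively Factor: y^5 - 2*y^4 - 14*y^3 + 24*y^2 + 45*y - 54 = (y + 2)*(y^4 - 4*y^3 - 6*y^2 + 36*y - 27) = (y + 2)*(y + 3)*(y^3 - 7*y^2 + 15*y - 9) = (y - 3)*(y + 2)*(y + 3)*(y^2 - 4*y + 3) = (y - 3)*(y - 1)*(y + 2)*(y + 3)*(y - 3)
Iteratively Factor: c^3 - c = (c + 1)*(c^2 - c) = (c - 1)*(c + 1)*(c)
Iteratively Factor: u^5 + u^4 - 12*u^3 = (u - 3)*(u^4 + 4*u^3) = u*(u - 3)*(u^3 + 4*u^2) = u^2*(u - 3)*(u^2 + 4*u) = u^2*(u - 3)*(u + 4)*(u)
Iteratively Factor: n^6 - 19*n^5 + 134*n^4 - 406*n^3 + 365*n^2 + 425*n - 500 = (n - 4)*(n^5 - 15*n^4 + 74*n^3 - 110*n^2 - 75*n + 125) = (n - 4)*(n + 1)*(n^4 - 16*n^3 + 90*n^2 - 200*n + 125) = (n - 5)*(n - 4)*(n + 1)*(n^3 - 11*n^2 + 35*n - 25) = (n - 5)^2*(n - 4)*(n + 1)*(n^2 - 6*n + 5) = (n - 5)^3*(n - 4)*(n + 1)*(n - 1)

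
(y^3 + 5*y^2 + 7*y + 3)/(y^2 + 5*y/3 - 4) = 3*(y^2 + 2*y + 1)/(3*y - 4)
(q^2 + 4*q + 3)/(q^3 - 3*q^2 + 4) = (q + 3)/(q^2 - 4*q + 4)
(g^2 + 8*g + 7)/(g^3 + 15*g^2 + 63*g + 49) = 1/(g + 7)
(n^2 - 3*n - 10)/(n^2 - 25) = (n + 2)/(n + 5)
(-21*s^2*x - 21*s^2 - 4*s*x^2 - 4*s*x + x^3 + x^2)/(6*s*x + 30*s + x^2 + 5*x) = (-21*s^2*x - 21*s^2 - 4*s*x^2 - 4*s*x + x^3 + x^2)/(6*s*x + 30*s + x^2 + 5*x)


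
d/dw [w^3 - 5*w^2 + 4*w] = 3*w^2 - 10*w + 4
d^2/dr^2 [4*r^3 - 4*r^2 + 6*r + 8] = 24*r - 8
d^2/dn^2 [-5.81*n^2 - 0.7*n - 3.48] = -11.6200000000000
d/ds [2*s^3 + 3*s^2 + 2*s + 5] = 6*s^2 + 6*s + 2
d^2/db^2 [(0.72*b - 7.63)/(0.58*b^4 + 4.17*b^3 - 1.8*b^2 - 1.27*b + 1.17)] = (2.906496*b^7 - 23.472368*b^6 - 483.007572*b^5 - 1477.988532*b^4 + 941.333368*b^3 + 114.098022*b^2 + 127.800882*b - 54.610718)/(0.195112*b^12 + 4.208364*b^11 + 28.440126*b^10 + 45.109149*b^9 - 105.511428*b^8 - 0.785457000000001*b^7 + 107.876325*b^6 - 50.030073*b^5 - 32.132592*b^4 + 31.124276*b^3 - 1.730781*b^2 - 5.215509*b + 1.601613)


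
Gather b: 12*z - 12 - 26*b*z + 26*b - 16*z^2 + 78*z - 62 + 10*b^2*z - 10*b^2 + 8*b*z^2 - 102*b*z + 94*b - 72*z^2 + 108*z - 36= b^2*(10*z - 10) + b*(8*z^2 - 128*z + 120) - 88*z^2 + 198*z - 110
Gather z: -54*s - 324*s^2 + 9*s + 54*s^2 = -270*s^2 - 45*s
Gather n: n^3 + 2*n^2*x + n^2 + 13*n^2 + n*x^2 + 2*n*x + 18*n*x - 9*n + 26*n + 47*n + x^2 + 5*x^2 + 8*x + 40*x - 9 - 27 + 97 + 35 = n^3 + n^2*(2*x + 14) + n*(x^2 + 20*x + 64) + 6*x^2 + 48*x + 96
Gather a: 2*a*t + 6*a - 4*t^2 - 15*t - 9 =a*(2*t + 6) - 4*t^2 - 15*t - 9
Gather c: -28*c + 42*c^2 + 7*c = 42*c^2 - 21*c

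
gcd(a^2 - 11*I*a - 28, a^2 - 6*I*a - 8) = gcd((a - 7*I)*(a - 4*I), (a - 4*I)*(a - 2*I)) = a - 4*I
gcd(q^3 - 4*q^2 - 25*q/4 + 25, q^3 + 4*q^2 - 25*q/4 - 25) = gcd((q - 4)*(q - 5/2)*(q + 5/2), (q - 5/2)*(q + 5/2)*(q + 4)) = q^2 - 25/4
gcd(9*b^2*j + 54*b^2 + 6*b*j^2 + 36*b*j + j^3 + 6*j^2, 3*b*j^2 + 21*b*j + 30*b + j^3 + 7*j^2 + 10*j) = 3*b + j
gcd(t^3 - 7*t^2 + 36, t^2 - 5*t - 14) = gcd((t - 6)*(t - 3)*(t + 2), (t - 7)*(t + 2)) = t + 2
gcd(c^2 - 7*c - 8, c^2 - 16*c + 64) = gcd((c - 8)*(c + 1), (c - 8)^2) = c - 8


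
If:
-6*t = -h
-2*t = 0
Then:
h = 0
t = 0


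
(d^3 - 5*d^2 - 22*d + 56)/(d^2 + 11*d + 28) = (d^2 - 9*d + 14)/(d + 7)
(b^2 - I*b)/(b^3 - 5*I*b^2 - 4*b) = 1/(b - 4*I)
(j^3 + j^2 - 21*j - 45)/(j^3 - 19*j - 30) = (j + 3)/(j + 2)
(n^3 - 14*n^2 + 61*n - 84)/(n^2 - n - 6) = (n^2 - 11*n + 28)/(n + 2)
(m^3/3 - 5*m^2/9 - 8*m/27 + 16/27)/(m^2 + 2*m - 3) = (9*m^3 - 15*m^2 - 8*m + 16)/(27*(m^2 + 2*m - 3))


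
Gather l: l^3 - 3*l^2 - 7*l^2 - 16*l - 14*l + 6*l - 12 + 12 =l^3 - 10*l^2 - 24*l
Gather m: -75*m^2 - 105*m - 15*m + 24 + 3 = -75*m^2 - 120*m + 27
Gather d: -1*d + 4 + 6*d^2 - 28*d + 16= 6*d^2 - 29*d + 20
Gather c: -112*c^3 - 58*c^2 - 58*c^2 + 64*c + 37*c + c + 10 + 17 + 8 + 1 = -112*c^3 - 116*c^2 + 102*c + 36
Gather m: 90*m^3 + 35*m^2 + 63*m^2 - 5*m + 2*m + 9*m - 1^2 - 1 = 90*m^3 + 98*m^2 + 6*m - 2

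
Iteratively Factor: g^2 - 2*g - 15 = (g - 5)*(g + 3)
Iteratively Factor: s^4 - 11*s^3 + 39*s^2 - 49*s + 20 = (s - 1)*(s^3 - 10*s^2 + 29*s - 20) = (s - 4)*(s - 1)*(s^2 - 6*s + 5) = (s - 4)*(s - 1)^2*(s - 5)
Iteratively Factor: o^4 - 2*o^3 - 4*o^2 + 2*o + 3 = (o + 1)*(o^3 - 3*o^2 - o + 3) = (o + 1)^2*(o^2 - 4*o + 3) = (o - 3)*(o + 1)^2*(o - 1)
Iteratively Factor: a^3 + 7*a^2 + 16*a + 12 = (a + 2)*(a^2 + 5*a + 6) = (a + 2)*(a + 3)*(a + 2)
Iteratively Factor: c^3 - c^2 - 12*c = (c + 3)*(c^2 - 4*c) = (c - 4)*(c + 3)*(c)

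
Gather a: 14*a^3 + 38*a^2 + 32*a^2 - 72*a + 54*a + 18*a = 14*a^3 + 70*a^2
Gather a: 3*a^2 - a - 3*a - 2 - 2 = 3*a^2 - 4*a - 4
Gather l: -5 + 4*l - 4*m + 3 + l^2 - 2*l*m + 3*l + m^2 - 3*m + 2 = l^2 + l*(7 - 2*m) + m^2 - 7*m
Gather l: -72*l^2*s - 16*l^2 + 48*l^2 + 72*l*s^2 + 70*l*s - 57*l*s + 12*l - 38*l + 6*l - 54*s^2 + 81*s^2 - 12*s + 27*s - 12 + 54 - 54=l^2*(32 - 72*s) + l*(72*s^2 + 13*s - 20) + 27*s^2 + 15*s - 12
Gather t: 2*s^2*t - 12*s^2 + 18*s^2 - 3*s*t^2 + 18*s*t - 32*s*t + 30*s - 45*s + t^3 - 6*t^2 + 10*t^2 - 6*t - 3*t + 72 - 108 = 6*s^2 - 15*s + t^3 + t^2*(4 - 3*s) + t*(2*s^2 - 14*s - 9) - 36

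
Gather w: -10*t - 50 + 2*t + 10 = -8*t - 40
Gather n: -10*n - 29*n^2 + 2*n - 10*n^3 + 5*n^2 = -10*n^3 - 24*n^2 - 8*n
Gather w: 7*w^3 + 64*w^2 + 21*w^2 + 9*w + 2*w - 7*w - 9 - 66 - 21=7*w^3 + 85*w^2 + 4*w - 96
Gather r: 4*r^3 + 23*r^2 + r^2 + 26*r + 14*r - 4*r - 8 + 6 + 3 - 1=4*r^3 + 24*r^2 + 36*r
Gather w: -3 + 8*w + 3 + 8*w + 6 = 16*w + 6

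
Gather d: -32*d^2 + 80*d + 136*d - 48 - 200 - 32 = -32*d^2 + 216*d - 280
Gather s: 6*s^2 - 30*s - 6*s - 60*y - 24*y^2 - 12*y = 6*s^2 - 36*s - 24*y^2 - 72*y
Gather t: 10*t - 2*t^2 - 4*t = -2*t^2 + 6*t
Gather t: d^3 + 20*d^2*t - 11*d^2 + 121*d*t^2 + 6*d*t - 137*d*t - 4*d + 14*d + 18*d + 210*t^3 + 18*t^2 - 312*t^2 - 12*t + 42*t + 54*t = d^3 - 11*d^2 + 28*d + 210*t^3 + t^2*(121*d - 294) + t*(20*d^2 - 131*d + 84)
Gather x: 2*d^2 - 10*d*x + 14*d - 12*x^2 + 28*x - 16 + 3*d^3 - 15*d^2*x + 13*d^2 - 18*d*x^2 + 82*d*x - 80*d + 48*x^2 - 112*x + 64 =3*d^3 + 15*d^2 - 66*d + x^2*(36 - 18*d) + x*(-15*d^2 + 72*d - 84) + 48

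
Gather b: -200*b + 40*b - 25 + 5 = -160*b - 20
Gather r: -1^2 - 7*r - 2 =-7*r - 3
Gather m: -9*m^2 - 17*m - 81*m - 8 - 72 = -9*m^2 - 98*m - 80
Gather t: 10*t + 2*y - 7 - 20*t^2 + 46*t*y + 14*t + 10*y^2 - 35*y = -20*t^2 + t*(46*y + 24) + 10*y^2 - 33*y - 7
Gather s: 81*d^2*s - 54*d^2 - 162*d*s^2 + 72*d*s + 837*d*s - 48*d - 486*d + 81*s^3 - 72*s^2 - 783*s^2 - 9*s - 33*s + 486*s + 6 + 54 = -54*d^2 - 534*d + 81*s^3 + s^2*(-162*d - 855) + s*(81*d^2 + 909*d + 444) + 60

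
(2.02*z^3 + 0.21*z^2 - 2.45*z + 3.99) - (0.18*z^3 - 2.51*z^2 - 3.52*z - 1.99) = 1.84*z^3 + 2.72*z^2 + 1.07*z + 5.98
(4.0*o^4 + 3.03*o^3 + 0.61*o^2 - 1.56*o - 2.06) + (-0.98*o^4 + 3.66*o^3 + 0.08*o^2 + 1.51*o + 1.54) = 3.02*o^4 + 6.69*o^3 + 0.69*o^2 - 0.05*o - 0.52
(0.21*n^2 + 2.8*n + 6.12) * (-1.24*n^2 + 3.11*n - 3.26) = -0.2604*n^4 - 2.8189*n^3 + 0.434599999999999*n^2 + 9.9052*n - 19.9512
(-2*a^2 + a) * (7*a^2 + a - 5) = -14*a^4 + 5*a^3 + 11*a^2 - 5*a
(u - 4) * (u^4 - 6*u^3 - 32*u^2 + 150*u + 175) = u^5 - 10*u^4 - 8*u^3 + 278*u^2 - 425*u - 700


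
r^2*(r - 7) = r^3 - 7*r^2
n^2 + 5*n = n*(n + 5)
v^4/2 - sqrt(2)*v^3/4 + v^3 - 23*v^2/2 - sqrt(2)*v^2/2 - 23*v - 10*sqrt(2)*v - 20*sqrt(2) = (v/2 + 1)*(v - 4*sqrt(2))*(v + sqrt(2))*(v + 5*sqrt(2)/2)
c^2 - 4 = (c - 2)*(c + 2)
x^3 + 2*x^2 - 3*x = x*(x - 1)*(x + 3)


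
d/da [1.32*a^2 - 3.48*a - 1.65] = 2.64*a - 3.48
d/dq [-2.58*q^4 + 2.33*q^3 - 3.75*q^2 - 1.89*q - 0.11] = -10.32*q^3 + 6.99*q^2 - 7.5*q - 1.89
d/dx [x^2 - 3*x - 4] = 2*x - 3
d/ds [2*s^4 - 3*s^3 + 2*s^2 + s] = 8*s^3 - 9*s^2 + 4*s + 1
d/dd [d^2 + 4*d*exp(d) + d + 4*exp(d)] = 4*d*exp(d) + 2*d + 8*exp(d) + 1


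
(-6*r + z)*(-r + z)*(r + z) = 6*r^3 - r^2*z - 6*r*z^2 + z^3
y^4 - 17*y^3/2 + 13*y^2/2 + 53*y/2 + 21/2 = (y - 7)*(y - 3)*(y + 1/2)*(y + 1)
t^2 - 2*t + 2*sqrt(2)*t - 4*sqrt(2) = (t - 2)*(t + 2*sqrt(2))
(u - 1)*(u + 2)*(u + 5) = u^3 + 6*u^2 + 3*u - 10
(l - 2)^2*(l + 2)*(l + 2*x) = l^4 + 2*l^3*x - 2*l^3 - 4*l^2*x - 4*l^2 - 8*l*x + 8*l + 16*x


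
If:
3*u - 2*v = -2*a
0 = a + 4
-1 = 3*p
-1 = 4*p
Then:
No Solution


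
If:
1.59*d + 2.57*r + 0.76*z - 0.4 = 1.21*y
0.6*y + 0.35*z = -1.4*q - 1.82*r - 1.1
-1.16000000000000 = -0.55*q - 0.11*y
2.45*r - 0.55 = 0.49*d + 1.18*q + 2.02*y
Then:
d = -0.316346133034143*z - 0.128197269178489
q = 0.0285487297344576*z + 2.87047994224953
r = -0.167209907925752*z - 1.55742023058983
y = -0.142743648672288*z - 3.8069451657931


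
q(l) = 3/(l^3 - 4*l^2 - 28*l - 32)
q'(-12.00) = 0.00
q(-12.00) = 0.00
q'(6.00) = -0.00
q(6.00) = -0.02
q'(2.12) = 0.01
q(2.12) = -0.03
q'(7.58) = -0.17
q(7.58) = -0.08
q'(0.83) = 0.03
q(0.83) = -0.05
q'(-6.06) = -0.01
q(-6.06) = -0.01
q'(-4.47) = -0.04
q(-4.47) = -0.04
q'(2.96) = 0.00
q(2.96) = -0.02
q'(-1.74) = 34.58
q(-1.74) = -4.56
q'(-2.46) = -6.02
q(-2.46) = -1.36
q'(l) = 3*(-3*l^2 + 8*l + 28)/(l^3 - 4*l^2 - 28*l - 32)^2 = 3*(-3*l^2 + 8*l + 28)/(-l^3 + 4*l^2 + 28*l + 32)^2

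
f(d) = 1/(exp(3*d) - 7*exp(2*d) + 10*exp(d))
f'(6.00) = 0.00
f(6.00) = 0.00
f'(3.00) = 0.00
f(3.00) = 0.00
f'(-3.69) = -4.00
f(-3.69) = 4.08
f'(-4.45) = -8.56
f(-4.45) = 8.63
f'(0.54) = 3.48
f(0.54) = 0.62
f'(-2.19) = -0.89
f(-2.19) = 0.97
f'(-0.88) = -0.21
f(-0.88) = 0.33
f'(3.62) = -0.00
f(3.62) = 0.00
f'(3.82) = -0.00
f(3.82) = 0.00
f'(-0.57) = -0.13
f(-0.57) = 0.28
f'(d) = (-3*exp(3*d) + 14*exp(2*d) - 10*exp(d))/(exp(3*d) - 7*exp(2*d) + 10*exp(d))^2 = (-3*exp(2*d) + 14*exp(d) - 10)*exp(-d)/(exp(2*d) - 7*exp(d) + 10)^2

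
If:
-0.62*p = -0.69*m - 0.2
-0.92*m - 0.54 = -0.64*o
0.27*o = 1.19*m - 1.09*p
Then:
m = -1.41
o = -1.18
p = -1.25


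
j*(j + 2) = j^2 + 2*j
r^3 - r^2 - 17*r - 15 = (r - 5)*(r + 1)*(r + 3)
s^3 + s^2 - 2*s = s*(s - 1)*(s + 2)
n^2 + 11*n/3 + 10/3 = (n + 5/3)*(n + 2)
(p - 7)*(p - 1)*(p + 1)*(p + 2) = p^4 - 5*p^3 - 15*p^2 + 5*p + 14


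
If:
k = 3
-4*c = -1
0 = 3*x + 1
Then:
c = 1/4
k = 3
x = -1/3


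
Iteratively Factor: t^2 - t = (t)*(t - 1)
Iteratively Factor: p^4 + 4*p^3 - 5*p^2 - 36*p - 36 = (p + 3)*(p^3 + p^2 - 8*p - 12) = (p + 2)*(p + 3)*(p^2 - p - 6) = (p - 3)*(p + 2)*(p + 3)*(p + 2)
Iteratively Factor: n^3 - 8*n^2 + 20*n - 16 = (n - 2)*(n^2 - 6*n + 8) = (n - 4)*(n - 2)*(n - 2)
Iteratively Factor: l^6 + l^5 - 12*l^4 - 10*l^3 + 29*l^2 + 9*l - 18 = (l - 1)*(l^5 + 2*l^4 - 10*l^3 - 20*l^2 + 9*l + 18) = (l - 1)*(l + 1)*(l^4 + l^3 - 11*l^2 - 9*l + 18) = (l - 1)*(l + 1)*(l + 2)*(l^3 - l^2 - 9*l + 9) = (l - 3)*(l - 1)*(l + 1)*(l + 2)*(l^2 + 2*l - 3) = (l - 3)*(l - 1)^2*(l + 1)*(l + 2)*(l + 3)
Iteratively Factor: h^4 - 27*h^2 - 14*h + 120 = (h - 2)*(h^3 + 2*h^2 - 23*h - 60) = (h - 2)*(h + 4)*(h^2 - 2*h - 15) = (h - 5)*(h - 2)*(h + 4)*(h + 3)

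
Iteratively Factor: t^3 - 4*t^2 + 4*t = (t - 2)*(t^2 - 2*t) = (t - 2)^2*(t)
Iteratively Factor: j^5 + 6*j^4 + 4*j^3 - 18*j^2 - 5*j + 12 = (j - 1)*(j^4 + 7*j^3 + 11*j^2 - 7*j - 12) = (j - 1)*(j + 4)*(j^3 + 3*j^2 - j - 3) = (j - 1)^2*(j + 4)*(j^2 + 4*j + 3) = (j - 1)^2*(j + 3)*(j + 4)*(j + 1)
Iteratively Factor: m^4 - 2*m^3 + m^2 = (m - 1)*(m^3 - m^2) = m*(m - 1)*(m^2 - m) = m*(m - 1)^2*(m)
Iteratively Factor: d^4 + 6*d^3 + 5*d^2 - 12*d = (d - 1)*(d^3 + 7*d^2 + 12*d) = d*(d - 1)*(d^2 + 7*d + 12) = d*(d - 1)*(d + 3)*(d + 4)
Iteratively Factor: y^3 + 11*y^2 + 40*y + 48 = (y + 4)*(y^2 + 7*y + 12) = (y + 4)^2*(y + 3)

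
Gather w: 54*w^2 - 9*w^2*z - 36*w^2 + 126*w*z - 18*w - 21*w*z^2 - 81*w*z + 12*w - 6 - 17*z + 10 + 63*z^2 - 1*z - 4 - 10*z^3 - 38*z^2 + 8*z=w^2*(18 - 9*z) + w*(-21*z^2 + 45*z - 6) - 10*z^3 + 25*z^2 - 10*z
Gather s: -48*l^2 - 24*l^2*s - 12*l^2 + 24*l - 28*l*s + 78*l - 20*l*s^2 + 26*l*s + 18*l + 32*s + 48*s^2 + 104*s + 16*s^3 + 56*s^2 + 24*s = -60*l^2 + 120*l + 16*s^3 + s^2*(104 - 20*l) + s*(-24*l^2 - 2*l + 160)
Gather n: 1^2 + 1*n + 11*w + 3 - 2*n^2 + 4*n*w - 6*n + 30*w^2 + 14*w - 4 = -2*n^2 + n*(4*w - 5) + 30*w^2 + 25*w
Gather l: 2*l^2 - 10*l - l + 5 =2*l^2 - 11*l + 5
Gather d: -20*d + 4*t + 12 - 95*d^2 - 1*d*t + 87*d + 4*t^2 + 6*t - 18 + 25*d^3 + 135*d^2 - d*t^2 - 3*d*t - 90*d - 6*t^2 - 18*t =25*d^3 + 40*d^2 + d*(-t^2 - 4*t - 23) - 2*t^2 - 8*t - 6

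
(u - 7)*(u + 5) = u^2 - 2*u - 35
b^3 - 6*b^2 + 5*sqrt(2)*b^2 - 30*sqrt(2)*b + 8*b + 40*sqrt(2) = (b - 4)*(b - 2)*(b + 5*sqrt(2))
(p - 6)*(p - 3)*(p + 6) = p^3 - 3*p^2 - 36*p + 108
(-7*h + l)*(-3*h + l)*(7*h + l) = 147*h^3 - 49*h^2*l - 3*h*l^2 + l^3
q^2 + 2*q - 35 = (q - 5)*(q + 7)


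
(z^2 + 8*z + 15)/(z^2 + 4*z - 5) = (z + 3)/(z - 1)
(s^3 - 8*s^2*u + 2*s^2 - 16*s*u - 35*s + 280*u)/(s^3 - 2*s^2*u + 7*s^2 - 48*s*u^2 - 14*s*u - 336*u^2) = (s - 5)/(s + 6*u)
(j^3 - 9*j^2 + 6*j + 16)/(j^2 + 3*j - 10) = (j^2 - 7*j - 8)/(j + 5)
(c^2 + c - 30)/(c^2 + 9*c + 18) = (c - 5)/(c + 3)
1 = 1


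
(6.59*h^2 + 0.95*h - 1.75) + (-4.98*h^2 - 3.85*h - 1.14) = 1.61*h^2 - 2.9*h - 2.89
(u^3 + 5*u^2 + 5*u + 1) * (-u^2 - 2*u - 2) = -u^5 - 7*u^4 - 17*u^3 - 21*u^2 - 12*u - 2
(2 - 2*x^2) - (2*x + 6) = -2*x^2 - 2*x - 4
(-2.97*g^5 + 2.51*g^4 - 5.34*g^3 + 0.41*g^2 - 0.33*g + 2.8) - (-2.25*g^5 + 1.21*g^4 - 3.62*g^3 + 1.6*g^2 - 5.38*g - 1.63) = -0.72*g^5 + 1.3*g^4 - 1.72*g^3 - 1.19*g^2 + 5.05*g + 4.43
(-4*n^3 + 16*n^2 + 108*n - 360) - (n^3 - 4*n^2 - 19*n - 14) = -5*n^3 + 20*n^2 + 127*n - 346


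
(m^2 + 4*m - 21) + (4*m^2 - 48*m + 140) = 5*m^2 - 44*m + 119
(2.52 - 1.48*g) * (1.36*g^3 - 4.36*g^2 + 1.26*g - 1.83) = -2.0128*g^4 + 9.88*g^3 - 12.852*g^2 + 5.8836*g - 4.6116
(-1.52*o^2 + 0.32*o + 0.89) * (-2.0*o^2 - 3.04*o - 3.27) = 3.04*o^4 + 3.9808*o^3 + 2.2176*o^2 - 3.752*o - 2.9103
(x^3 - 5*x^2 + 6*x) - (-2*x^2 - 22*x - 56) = x^3 - 3*x^2 + 28*x + 56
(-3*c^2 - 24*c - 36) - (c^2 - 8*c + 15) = -4*c^2 - 16*c - 51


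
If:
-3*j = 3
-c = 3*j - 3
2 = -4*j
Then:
No Solution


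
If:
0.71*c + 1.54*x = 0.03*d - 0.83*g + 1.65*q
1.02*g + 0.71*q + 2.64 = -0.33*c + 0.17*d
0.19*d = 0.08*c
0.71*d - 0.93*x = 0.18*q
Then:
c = 4.06188747588895*x - 0.668649740290401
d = 1.71026841090061*x - 0.281536732753853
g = -2.12847608185862*x - 1.64583095026035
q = 1.57939206521908*x - 1.11050600141798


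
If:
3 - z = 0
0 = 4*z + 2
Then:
No Solution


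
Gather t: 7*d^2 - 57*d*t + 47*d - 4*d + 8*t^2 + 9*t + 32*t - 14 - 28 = 7*d^2 + 43*d + 8*t^2 + t*(41 - 57*d) - 42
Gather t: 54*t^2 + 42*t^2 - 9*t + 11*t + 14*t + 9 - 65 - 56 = 96*t^2 + 16*t - 112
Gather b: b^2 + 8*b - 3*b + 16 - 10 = b^2 + 5*b + 6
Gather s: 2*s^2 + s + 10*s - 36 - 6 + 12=2*s^2 + 11*s - 30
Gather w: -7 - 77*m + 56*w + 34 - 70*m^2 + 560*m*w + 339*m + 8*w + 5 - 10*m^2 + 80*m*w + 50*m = -80*m^2 + 312*m + w*(640*m + 64) + 32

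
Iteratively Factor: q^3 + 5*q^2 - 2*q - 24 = (q + 3)*(q^2 + 2*q - 8) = (q - 2)*(q + 3)*(q + 4)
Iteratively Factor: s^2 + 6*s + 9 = (s + 3)*(s + 3)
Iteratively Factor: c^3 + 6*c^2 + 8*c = (c + 4)*(c^2 + 2*c) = c*(c + 4)*(c + 2)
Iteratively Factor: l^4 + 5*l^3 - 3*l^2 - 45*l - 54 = (l + 2)*(l^3 + 3*l^2 - 9*l - 27) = (l + 2)*(l + 3)*(l^2 - 9) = (l - 3)*(l + 2)*(l + 3)*(l + 3)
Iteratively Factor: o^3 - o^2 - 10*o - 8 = (o - 4)*(o^2 + 3*o + 2) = (o - 4)*(o + 1)*(o + 2)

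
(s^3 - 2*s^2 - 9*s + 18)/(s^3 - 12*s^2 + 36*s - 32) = (s^2 - 9)/(s^2 - 10*s + 16)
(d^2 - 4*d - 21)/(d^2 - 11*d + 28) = (d + 3)/(d - 4)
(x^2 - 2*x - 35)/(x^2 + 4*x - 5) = (x - 7)/(x - 1)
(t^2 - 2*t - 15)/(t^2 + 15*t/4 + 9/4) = 4*(t - 5)/(4*t + 3)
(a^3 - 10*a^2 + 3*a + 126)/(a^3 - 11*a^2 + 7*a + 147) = (a - 6)/(a - 7)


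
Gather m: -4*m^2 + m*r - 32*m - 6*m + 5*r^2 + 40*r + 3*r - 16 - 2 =-4*m^2 + m*(r - 38) + 5*r^2 + 43*r - 18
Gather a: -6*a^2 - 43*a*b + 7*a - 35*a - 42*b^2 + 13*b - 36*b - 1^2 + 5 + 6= -6*a^2 + a*(-43*b - 28) - 42*b^2 - 23*b + 10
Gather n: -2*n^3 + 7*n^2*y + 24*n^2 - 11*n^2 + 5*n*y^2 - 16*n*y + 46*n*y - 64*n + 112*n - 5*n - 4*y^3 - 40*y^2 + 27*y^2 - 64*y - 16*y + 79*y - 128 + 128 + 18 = -2*n^3 + n^2*(7*y + 13) + n*(5*y^2 + 30*y + 43) - 4*y^3 - 13*y^2 - y + 18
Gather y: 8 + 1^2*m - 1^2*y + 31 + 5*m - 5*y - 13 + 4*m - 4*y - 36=10*m - 10*y - 10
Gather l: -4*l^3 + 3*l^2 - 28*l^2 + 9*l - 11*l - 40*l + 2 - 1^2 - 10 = -4*l^3 - 25*l^2 - 42*l - 9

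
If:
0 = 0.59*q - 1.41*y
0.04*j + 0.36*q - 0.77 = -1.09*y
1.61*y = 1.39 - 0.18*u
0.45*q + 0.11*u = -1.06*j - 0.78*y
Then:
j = -1.15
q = 1.00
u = 3.98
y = 0.42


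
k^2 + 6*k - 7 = (k - 1)*(k + 7)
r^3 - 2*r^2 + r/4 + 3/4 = (r - 3/2)*(r - 1)*(r + 1/2)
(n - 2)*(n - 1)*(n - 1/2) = n^3 - 7*n^2/2 + 7*n/2 - 1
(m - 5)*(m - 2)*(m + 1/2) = m^3 - 13*m^2/2 + 13*m/2 + 5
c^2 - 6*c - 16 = (c - 8)*(c + 2)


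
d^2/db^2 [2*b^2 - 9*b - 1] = 4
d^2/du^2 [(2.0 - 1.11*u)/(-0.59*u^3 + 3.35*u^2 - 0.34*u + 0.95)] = (2.318346*u^5 - 21.51789*u^4 + 87.716618*u^3 - 129.61134*u^2 - 14.25345*u + 12.98466)/(0.205379*u^9 - 3.498405*u^8 + 20.218887*u^7 - 42.61952*u^6 + 22.917612*u^5 - 34.289325*u^4 + 8.129029*u^3 - 9.399585*u^2 + 0.92055*u - 0.857375)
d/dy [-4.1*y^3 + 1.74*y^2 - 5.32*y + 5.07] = -12.3*y^2 + 3.48*y - 5.32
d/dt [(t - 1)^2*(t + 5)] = 3*(t - 1)*(t + 3)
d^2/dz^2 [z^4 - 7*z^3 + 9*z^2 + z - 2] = 12*z^2 - 42*z + 18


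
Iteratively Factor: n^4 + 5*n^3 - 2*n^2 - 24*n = (n + 3)*(n^3 + 2*n^2 - 8*n) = (n + 3)*(n + 4)*(n^2 - 2*n) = (n - 2)*(n + 3)*(n + 4)*(n)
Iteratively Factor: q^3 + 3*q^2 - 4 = (q - 1)*(q^2 + 4*q + 4) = (q - 1)*(q + 2)*(q + 2)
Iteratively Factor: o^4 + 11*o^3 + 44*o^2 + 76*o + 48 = (o + 3)*(o^3 + 8*o^2 + 20*o + 16) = (o + 3)*(o + 4)*(o^2 + 4*o + 4) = (o + 2)*(o + 3)*(o + 4)*(o + 2)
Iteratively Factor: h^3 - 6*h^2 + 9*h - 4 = (h - 1)*(h^2 - 5*h + 4) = (h - 1)^2*(h - 4)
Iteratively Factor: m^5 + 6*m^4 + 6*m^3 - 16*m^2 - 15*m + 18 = (m + 3)*(m^4 + 3*m^3 - 3*m^2 - 7*m + 6) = (m + 3)^2*(m^3 - 3*m + 2) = (m + 2)*(m + 3)^2*(m^2 - 2*m + 1) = (m - 1)*(m + 2)*(m + 3)^2*(m - 1)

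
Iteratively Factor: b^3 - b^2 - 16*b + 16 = (b + 4)*(b^2 - 5*b + 4) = (b - 4)*(b + 4)*(b - 1)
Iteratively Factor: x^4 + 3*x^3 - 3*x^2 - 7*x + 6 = (x - 1)*(x^3 + 4*x^2 + x - 6) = (x - 1)*(x + 2)*(x^2 + 2*x - 3) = (x - 1)^2*(x + 2)*(x + 3)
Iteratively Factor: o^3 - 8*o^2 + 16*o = (o - 4)*(o^2 - 4*o) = (o - 4)^2*(o)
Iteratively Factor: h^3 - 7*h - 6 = (h + 1)*(h^2 - h - 6) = (h + 1)*(h + 2)*(h - 3)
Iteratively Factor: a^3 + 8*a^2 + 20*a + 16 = (a + 2)*(a^2 + 6*a + 8) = (a + 2)^2*(a + 4)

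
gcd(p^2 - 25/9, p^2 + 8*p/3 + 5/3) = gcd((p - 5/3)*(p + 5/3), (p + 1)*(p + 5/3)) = p + 5/3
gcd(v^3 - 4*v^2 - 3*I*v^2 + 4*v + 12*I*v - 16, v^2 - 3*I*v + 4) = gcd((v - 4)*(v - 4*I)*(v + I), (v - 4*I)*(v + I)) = v^2 - 3*I*v + 4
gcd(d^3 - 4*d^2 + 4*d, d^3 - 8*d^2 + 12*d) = d^2 - 2*d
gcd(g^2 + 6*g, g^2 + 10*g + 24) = g + 6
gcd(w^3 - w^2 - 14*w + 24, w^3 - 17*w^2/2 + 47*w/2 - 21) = w^2 - 5*w + 6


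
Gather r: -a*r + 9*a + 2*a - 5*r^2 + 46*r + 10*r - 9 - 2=11*a - 5*r^2 + r*(56 - a) - 11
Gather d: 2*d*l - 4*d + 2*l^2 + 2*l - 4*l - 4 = d*(2*l - 4) + 2*l^2 - 2*l - 4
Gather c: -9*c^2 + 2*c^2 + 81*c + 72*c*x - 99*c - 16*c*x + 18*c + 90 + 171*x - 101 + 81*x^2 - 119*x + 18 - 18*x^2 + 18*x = -7*c^2 + 56*c*x + 63*x^2 + 70*x + 7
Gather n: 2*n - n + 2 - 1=n + 1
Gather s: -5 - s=-s - 5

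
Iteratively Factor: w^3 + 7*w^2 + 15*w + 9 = (w + 1)*(w^2 + 6*w + 9) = (w + 1)*(w + 3)*(w + 3)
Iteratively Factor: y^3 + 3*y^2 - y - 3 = (y + 3)*(y^2 - 1) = (y + 1)*(y + 3)*(y - 1)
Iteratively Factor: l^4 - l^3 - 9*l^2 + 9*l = (l)*(l^3 - l^2 - 9*l + 9) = l*(l - 3)*(l^2 + 2*l - 3) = l*(l - 3)*(l + 3)*(l - 1)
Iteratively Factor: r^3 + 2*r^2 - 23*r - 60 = (r + 4)*(r^2 - 2*r - 15) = (r - 5)*(r + 4)*(r + 3)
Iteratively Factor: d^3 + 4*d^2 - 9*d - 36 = (d + 3)*(d^2 + d - 12) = (d - 3)*(d + 3)*(d + 4)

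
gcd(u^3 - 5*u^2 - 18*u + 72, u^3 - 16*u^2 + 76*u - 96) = u - 6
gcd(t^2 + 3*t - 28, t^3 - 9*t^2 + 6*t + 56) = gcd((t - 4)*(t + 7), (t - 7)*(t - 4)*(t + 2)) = t - 4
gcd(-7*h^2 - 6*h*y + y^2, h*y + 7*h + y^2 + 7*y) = h + y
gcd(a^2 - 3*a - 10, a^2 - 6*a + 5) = a - 5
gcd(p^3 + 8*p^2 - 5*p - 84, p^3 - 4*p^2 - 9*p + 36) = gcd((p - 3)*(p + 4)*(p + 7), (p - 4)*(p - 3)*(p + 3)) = p - 3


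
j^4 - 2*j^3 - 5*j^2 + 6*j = j*(j - 3)*(j - 1)*(j + 2)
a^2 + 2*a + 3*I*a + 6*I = (a + 2)*(a + 3*I)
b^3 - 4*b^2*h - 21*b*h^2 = b*(b - 7*h)*(b + 3*h)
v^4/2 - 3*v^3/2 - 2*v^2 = v^2*(v/2 + 1/2)*(v - 4)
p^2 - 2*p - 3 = (p - 3)*(p + 1)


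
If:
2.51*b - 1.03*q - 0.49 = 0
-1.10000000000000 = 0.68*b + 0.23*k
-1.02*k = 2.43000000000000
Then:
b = -0.81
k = -2.38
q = -2.45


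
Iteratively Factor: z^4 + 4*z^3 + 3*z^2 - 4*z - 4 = (z + 2)*(z^3 + 2*z^2 - z - 2) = (z + 1)*(z + 2)*(z^2 + z - 2) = (z + 1)*(z + 2)^2*(z - 1)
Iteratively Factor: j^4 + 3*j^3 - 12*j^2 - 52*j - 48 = (j + 2)*(j^3 + j^2 - 14*j - 24) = (j + 2)*(j + 3)*(j^2 - 2*j - 8) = (j - 4)*(j + 2)*(j + 3)*(j + 2)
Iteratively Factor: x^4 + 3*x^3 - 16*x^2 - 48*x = (x + 4)*(x^3 - x^2 - 12*x) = (x + 3)*(x + 4)*(x^2 - 4*x) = (x - 4)*(x + 3)*(x + 4)*(x)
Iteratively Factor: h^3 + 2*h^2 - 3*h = (h - 1)*(h^2 + 3*h) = h*(h - 1)*(h + 3)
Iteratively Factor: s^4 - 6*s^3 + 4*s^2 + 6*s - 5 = (s - 1)*(s^3 - 5*s^2 - s + 5) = (s - 5)*(s - 1)*(s^2 - 1) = (s - 5)*(s - 1)*(s + 1)*(s - 1)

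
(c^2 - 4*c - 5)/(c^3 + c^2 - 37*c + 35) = (c + 1)/(c^2 + 6*c - 7)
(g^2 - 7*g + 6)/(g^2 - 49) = (g^2 - 7*g + 6)/(g^2 - 49)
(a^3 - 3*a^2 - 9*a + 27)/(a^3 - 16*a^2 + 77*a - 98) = (a^3 - 3*a^2 - 9*a + 27)/(a^3 - 16*a^2 + 77*a - 98)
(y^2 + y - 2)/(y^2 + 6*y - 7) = (y + 2)/(y + 7)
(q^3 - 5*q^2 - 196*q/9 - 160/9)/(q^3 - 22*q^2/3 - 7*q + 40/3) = (q + 4/3)/(q - 1)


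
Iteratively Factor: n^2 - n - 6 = (n + 2)*(n - 3)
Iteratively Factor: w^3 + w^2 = (w + 1)*(w^2) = w*(w + 1)*(w)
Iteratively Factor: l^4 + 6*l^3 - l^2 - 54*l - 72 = (l + 3)*(l^3 + 3*l^2 - 10*l - 24) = (l + 2)*(l + 3)*(l^2 + l - 12) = (l - 3)*(l + 2)*(l + 3)*(l + 4)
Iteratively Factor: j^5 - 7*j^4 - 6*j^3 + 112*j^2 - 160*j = (j - 2)*(j^4 - 5*j^3 - 16*j^2 + 80*j) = j*(j - 2)*(j^3 - 5*j^2 - 16*j + 80) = j*(j - 5)*(j - 2)*(j^2 - 16) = j*(j - 5)*(j - 2)*(j + 4)*(j - 4)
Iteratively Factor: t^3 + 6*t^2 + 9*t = (t + 3)*(t^2 + 3*t) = (t + 3)^2*(t)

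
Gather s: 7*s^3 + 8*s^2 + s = 7*s^3 + 8*s^2 + s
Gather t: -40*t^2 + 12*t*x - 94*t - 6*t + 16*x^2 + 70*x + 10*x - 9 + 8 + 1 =-40*t^2 + t*(12*x - 100) + 16*x^2 + 80*x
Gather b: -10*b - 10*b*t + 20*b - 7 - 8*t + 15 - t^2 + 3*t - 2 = b*(10 - 10*t) - t^2 - 5*t + 6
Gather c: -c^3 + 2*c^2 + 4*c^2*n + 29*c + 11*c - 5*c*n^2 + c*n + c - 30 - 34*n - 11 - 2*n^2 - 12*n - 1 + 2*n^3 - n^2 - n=-c^3 + c^2*(4*n + 2) + c*(-5*n^2 + n + 41) + 2*n^3 - 3*n^2 - 47*n - 42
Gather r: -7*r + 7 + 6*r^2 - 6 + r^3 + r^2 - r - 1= r^3 + 7*r^2 - 8*r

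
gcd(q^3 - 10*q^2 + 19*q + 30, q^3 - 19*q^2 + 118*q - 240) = q^2 - 11*q + 30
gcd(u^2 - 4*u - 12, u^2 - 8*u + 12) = u - 6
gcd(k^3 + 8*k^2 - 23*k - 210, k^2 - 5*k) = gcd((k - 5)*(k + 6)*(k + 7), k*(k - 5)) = k - 5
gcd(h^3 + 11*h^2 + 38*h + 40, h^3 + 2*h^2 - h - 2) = h + 2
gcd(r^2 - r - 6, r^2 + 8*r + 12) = r + 2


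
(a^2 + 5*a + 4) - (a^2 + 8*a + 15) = -3*a - 11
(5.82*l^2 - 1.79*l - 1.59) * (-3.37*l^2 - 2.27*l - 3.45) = -19.6134*l^4 - 7.1791*l^3 - 10.6574*l^2 + 9.7848*l + 5.4855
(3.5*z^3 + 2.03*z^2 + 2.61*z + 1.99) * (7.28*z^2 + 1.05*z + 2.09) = 25.48*z^5 + 18.4534*z^4 + 28.4473*z^3 + 21.4704*z^2 + 7.5444*z + 4.1591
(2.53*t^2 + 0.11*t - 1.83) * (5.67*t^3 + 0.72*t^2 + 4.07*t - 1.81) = 14.3451*t^5 + 2.4453*t^4 + 0.000199999999999367*t^3 - 5.4492*t^2 - 7.6472*t + 3.3123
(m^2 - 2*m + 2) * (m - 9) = m^3 - 11*m^2 + 20*m - 18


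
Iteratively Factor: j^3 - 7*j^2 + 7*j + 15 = (j - 5)*(j^2 - 2*j - 3) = (j - 5)*(j - 3)*(j + 1)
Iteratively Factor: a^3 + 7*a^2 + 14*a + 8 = (a + 1)*(a^2 + 6*a + 8) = (a + 1)*(a + 2)*(a + 4)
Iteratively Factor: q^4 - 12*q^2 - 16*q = (q + 2)*(q^3 - 2*q^2 - 8*q) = (q - 4)*(q + 2)*(q^2 + 2*q) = q*(q - 4)*(q + 2)*(q + 2)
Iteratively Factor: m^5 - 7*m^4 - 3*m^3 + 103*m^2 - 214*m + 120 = (m - 2)*(m^4 - 5*m^3 - 13*m^2 + 77*m - 60) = (m - 3)*(m - 2)*(m^3 - 2*m^2 - 19*m + 20) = (m - 3)*(m - 2)*(m - 1)*(m^2 - m - 20) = (m - 5)*(m - 3)*(m - 2)*(m - 1)*(m + 4)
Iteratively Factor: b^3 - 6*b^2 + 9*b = (b)*(b^2 - 6*b + 9) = b*(b - 3)*(b - 3)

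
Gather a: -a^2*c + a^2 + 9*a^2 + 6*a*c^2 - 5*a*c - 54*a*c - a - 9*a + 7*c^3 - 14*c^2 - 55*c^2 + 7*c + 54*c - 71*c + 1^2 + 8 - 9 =a^2*(10 - c) + a*(6*c^2 - 59*c - 10) + 7*c^3 - 69*c^2 - 10*c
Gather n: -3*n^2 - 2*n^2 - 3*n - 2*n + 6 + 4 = -5*n^2 - 5*n + 10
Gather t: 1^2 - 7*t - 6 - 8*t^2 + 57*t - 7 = -8*t^2 + 50*t - 12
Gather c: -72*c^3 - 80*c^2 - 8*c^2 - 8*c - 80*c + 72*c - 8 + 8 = -72*c^3 - 88*c^2 - 16*c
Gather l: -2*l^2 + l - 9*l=-2*l^2 - 8*l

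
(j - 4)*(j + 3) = j^2 - j - 12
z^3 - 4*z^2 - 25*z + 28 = (z - 7)*(z - 1)*(z + 4)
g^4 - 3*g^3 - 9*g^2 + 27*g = g*(g - 3)^2*(g + 3)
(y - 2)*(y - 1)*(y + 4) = y^3 + y^2 - 10*y + 8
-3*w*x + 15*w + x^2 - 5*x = (-3*w + x)*(x - 5)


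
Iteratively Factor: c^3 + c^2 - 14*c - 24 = (c - 4)*(c^2 + 5*c + 6) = (c - 4)*(c + 2)*(c + 3)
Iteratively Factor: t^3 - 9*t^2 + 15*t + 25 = (t - 5)*(t^2 - 4*t - 5) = (t - 5)^2*(t + 1)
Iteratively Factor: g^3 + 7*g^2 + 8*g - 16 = (g - 1)*(g^2 + 8*g + 16) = (g - 1)*(g + 4)*(g + 4)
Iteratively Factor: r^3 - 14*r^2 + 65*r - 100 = (r - 4)*(r^2 - 10*r + 25) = (r - 5)*(r - 4)*(r - 5)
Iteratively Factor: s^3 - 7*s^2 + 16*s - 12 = (s - 2)*(s^2 - 5*s + 6) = (s - 3)*(s - 2)*(s - 2)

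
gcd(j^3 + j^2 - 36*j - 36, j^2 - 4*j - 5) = j + 1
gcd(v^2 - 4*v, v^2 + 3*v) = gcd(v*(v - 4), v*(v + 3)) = v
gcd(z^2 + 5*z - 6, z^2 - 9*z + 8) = z - 1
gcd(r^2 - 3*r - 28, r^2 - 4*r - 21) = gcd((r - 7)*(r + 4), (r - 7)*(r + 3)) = r - 7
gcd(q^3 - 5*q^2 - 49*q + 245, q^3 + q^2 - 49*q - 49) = q^2 - 49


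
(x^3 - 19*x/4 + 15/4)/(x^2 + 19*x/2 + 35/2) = (2*x^2 - 5*x + 3)/(2*(x + 7))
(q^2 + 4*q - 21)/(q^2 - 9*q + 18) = (q + 7)/(q - 6)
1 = 1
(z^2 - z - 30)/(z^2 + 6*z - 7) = (z^2 - z - 30)/(z^2 + 6*z - 7)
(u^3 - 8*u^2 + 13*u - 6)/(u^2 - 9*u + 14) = (u^3 - 8*u^2 + 13*u - 6)/(u^2 - 9*u + 14)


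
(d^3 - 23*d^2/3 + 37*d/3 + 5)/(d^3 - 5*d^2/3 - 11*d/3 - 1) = (d - 5)/(d + 1)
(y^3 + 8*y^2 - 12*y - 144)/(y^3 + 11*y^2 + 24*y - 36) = (y - 4)/(y - 1)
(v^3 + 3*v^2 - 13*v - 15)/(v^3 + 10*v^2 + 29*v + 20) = (v - 3)/(v + 4)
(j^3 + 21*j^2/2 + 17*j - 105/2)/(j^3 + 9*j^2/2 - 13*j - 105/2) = (2*j^2 + 11*j - 21)/(2*j^2 - j - 21)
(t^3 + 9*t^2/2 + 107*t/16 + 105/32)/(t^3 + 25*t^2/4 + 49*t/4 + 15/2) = (8*t^2 + 26*t + 21)/(8*(t^2 + 5*t + 6))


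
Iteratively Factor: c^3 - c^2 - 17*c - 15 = (c - 5)*(c^2 + 4*c + 3) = (c - 5)*(c + 1)*(c + 3)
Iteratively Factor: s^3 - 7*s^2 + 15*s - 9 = (s - 3)*(s^2 - 4*s + 3) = (s - 3)^2*(s - 1)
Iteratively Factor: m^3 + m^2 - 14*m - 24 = (m - 4)*(m^2 + 5*m + 6) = (m - 4)*(m + 2)*(m + 3)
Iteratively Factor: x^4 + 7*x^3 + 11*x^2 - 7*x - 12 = (x - 1)*(x^3 + 8*x^2 + 19*x + 12) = (x - 1)*(x + 3)*(x^2 + 5*x + 4) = (x - 1)*(x + 1)*(x + 3)*(x + 4)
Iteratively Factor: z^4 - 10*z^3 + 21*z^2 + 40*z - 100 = (z - 5)*(z^3 - 5*z^2 - 4*z + 20) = (z - 5)*(z - 2)*(z^2 - 3*z - 10) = (z - 5)*(z - 2)*(z + 2)*(z - 5)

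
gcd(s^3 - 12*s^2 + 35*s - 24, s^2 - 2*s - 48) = s - 8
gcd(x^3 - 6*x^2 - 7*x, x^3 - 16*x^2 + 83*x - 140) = x - 7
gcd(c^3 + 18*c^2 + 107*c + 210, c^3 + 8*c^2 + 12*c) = c + 6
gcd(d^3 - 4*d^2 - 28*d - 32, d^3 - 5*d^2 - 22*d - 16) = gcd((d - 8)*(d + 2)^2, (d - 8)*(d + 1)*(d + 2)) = d^2 - 6*d - 16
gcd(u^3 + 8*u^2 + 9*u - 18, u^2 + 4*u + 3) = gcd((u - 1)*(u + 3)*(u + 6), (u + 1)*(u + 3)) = u + 3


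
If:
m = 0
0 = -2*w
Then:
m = 0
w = 0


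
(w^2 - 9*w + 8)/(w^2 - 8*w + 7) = (w - 8)/(w - 7)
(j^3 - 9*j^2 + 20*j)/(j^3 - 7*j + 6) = j*(j^2 - 9*j + 20)/(j^3 - 7*j + 6)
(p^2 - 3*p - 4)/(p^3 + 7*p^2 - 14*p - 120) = (p + 1)/(p^2 + 11*p + 30)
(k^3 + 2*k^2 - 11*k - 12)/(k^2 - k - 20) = (k^2 - 2*k - 3)/(k - 5)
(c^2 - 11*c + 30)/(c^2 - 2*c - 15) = (c - 6)/(c + 3)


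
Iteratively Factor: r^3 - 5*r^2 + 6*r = (r)*(r^2 - 5*r + 6) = r*(r - 3)*(r - 2)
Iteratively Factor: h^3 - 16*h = (h + 4)*(h^2 - 4*h) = (h - 4)*(h + 4)*(h)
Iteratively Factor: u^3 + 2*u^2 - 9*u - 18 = (u + 2)*(u^2 - 9) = (u + 2)*(u + 3)*(u - 3)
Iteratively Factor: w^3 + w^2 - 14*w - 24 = (w + 2)*(w^2 - w - 12) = (w - 4)*(w + 2)*(w + 3)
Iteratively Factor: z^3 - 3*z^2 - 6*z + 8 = (z + 2)*(z^2 - 5*z + 4) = (z - 1)*(z + 2)*(z - 4)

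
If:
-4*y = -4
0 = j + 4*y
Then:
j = -4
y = 1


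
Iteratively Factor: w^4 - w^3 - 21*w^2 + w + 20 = (w - 5)*(w^3 + 4*w^2 - w - 4) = (w - 5)*(w - 1)*(w^2 + 5*w + 4) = (w - 5)*(w - 1)*(w + 4)*(w + 1)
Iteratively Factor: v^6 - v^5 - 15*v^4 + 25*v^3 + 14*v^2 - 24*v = (v - 1)*(v^5 - 15*v^3 + 10*v^2 + 24*v) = (v - 3)*(v - 1)*(v^4 + 3*v^3 - 6*v^2 - 8*v) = (v - 3)*(v - 2)*(v - 1)*(v^3 + 5*v^2 + 4*v) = (v - 3)*(v - 2)*(v - 1)*(v + 1)*(v^2 + 4*v) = v*(v - 3)*(v - 2)*(v - 1)*(v + 1)*(v + 4)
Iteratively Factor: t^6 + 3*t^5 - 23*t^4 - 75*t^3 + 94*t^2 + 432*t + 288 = (t + 3)*(t^5 - 23*t^3 - 6*t^2 + 112*t + 96) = (t - 4)*(t + 3)*(t^4 + 4*t^3 - 7*t^2 - 34*t - 24) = (t - 4)*(t + 1)*(t + 3)*(t^3 + 3*t^2 - 10*t - 24) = (t - 4)*(t - 3)*(t + 1)*(t + 3)*(t^2 + 6*t + 8) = (t - 4)*(t - 3)*(t + 1)*(t + 2)*(t + 3)*(t + 4)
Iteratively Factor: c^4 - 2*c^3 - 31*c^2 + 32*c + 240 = (c + 3)*(c^3 - 5*c^2 - 16*c + 80) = (c - 5)*(c + 3)*(c^2 - 16) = (c - 5)*(c - 4)*(c + 3)*(c + 4)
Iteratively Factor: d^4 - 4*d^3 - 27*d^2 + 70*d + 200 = (d - 5)*(d^3 + d^2 - 22*d - 40) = (d - 5)^2*(d^2 + 6*d + 8) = (d - 5)^2*(d + 4)*(d + 2)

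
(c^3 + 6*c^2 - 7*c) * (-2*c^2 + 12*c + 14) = -2*c^5 + 100*c^3 - 98*c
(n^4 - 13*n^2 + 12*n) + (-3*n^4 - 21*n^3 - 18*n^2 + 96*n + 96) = -2*n^4 - 21*n^3 - 31*n^2 + 108*n + 96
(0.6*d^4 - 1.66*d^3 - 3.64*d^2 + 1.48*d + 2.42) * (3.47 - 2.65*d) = -1.59*d^5 + 6.481*d^4 + 3.8858*d^3 - 16.5528*d^2 - 1.2774*d + 8.3974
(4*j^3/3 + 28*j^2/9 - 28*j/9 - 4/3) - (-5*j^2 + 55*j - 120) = 4*j^3/3 + 73*j^2/9 - 523*j/9 + 356/3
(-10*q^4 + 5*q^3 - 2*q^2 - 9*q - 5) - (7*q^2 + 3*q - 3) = -10*q^4 + 5*q^3 - 9*q^2 - 12*q - 2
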